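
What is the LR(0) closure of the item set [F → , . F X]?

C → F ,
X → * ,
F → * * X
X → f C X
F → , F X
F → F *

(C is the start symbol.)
{ [F → , . F X], [F → . * * X], [F → . , F X], [F → . F *] }

To compute CLOSURE, for each item [A → α.Bβ] where B is a non-terminal, add [B → .γ] for all productions B → γ; repeat for the newly added items until nothing changes.

Start with: [F → , . F X]
  [F → , . F X] has the dot before F: add [F → . * * X], [F → . , F X], [F → . F *]
No further items can be added.

CLOSURE = { [F → , . F X], [F → . * * X], [F → . , F X], [F → . F *] }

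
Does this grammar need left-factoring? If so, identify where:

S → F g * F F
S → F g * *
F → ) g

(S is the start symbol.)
Yes, S has productions with common prefix 'F g *'

Left-factoring is needed when two productions for the same non-terminal
share a common prefix on the right-hand side.

Productions for S:
  S → F g * F F
  S → F g * *

Found common prefix 'F g *' in productions for S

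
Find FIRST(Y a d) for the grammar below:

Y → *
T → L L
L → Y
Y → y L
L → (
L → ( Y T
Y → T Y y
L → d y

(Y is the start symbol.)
FIRST sets of the non-terminals involved (from the grammar, by fixed-point iteration):
  FIRST(Y) = { '(', '*', 'd', 'y' }

To compute FIRST(Y a d), process the symbols left to right:
Symbol Y is a non-terminal. Add FIRST(Y) \ {ε} = { '(', '*', 'd', 'y' }
Y is not nullable (ε ∉ FIRST(Y)), so stop here.
FIRST(Y a d) = { '(', '*', 'd', 'y' }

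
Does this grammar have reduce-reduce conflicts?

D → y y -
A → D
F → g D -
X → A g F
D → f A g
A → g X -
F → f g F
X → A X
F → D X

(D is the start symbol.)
Augment with D' → D and build the canonical LR(0) collection (I0 = CLOSURE({[D' → . D]}), then GOTO on every symbol after a dot until no new states appear). It has 24 states:
  I0: { [D → . f A g], [D → . y y -], [D' → . D] }  — shift
  I1: { [D' → D .] }  — accept
  I2: { [A → . D], [A → . g X -], [D → . f A g], [D → . y y -], [D → f . A g] }  — shift
  I3: { [D → y . y -] }  — shift
  I4: { [D → y y . -] }  — shift
  I5: { [D → y y - .] }  — reduce
  I6: { [D → f A . g] }  — shift
  I7: { [A → D .] }  — reduce
  I8: { [A → . D], [A → . g X -], [A → g . X -], [D → . f A g], [D → . y y -], [X → . A X], [X → . A g F] }  — shift
  I9: { [A → . D], [A → . g X -], [D → . f A g], [D → . y y -], [X → . A X], [X → . A g F], [X → A . X], [X → A . g F] }  — shift
  I10: { [A → g X . -] }  — shift
  I11: { [A → g X - .] }  — reduce
  I12: { [X → A X .] }  — reduce
  I13: { [A → . D], [A → . g X -], [A → g . X -], [D → . f A g], [D → . y y -], [F → . D X], [F → . f g F], [F → . g D -], [X → . A X], [X → . A g F], [X → A g . F] }  — shift
  I14: { [A → . D], [A → . g X -], [A → D .], [D → . f A g], [D → . y y -], [F → D . X], [X → . A X], [X → . A g F] }  — shift, reduce
  I15: { [X → A g F .] }  — reduce
  I16: { [A → . D], [A → . g X -], [D → . f A g], [D → . y y -], [D → f . A g], [F → f . g F] }  — shift
  I17: { [A → . D], [A → . g X -], [A → g . X -], [D → . f A g], [D → . y y -], [F → g . D -], [X → . A X], [X → . A g F] }  — shift
  I18: { [A → D .], [F → g D . -] }  — shift, reduce
  I19: { [F → g D - .] }  — reduce
  I20: { [A → . D], [A → . g X -], [A → g . X -], [D → . f A g], [D → . y y -], [F → . D X], [F → . f g F], [F → . g D -], [F → f g . F], [X → . A X], [X → . A g F] }  — shift
  I21: { [F → f g F .] }  — reduce
  I22: { [F → D X .] }  — reduce
  I23: { [D → f A g .] }  — reduce

No state contains more than one complete item.

Answer: No reduce-reduce conflicts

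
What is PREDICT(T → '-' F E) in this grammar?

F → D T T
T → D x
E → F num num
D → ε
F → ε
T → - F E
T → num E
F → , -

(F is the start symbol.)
PREDICT(T → '-' F E) = (FIRST(RHS) \ {ε}) ∪ (FOLLOW(T) if ε ∈ FIRST(RHS), i.e. RHS ⇒* ε)
FIRST('-' F E) = { '-' }
ε ∉ FIRST('-' F E), so FOLLOW(T) is not added.
PREDICT(T → '-' F E) = { '-' }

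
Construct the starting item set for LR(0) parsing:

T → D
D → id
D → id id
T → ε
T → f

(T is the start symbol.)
First, augment the grammar with T' → T
I₀ = CLOSURE({ [T' → . T] }):
  [T' → . T] has the dot before T: add [T → . D], [T → .], [T → . f]
  [T → . D] has the dot before D: add [D → . id], [D → . id id]
No further items can be added.

I₀ = { [D → . id id], [D → . id], [T → . D], [T → . f], [T → .], [T' → . T] }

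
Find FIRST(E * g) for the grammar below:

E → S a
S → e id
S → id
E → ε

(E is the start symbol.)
FIRST sets of the non-terminals involved (from the grammar, by fixed-point iteration):
  FIRST(E) = { 'e', 'id', ε }

To compute FIRST(E * g), process the symbols left to right:
Symbol E is a non-terminal. Add FIRST(E) \ {ε} = { 'e', 'id' }
E is nullable (ε ∈ FIRST(E)), continue to the next symbol.
Symbol * is a terminal. Add '*' and stop.
FIRST(E * g) = { '*', 'e', 'id' }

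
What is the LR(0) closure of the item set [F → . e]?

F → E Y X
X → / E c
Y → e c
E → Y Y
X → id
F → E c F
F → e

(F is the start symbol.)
To compute CLOSURE, for each item [A → α.Bβ] where B is a non-terminal, add [B → .γ] for all productions B → γ; repeat for the newly added items until nothing changes.

Start with: [F → . e]
The dot precedes the terminal e, so nothing is added.

CLOSURE = { [F → . e] }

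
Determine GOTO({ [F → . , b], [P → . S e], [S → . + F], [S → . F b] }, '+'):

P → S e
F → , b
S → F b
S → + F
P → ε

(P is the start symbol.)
GOTO(I, '+') = CLOSURE({ [A → αX.β] : [A → α.Xβ] ∈ I, X = '+' })

Items with dot before '+', with the dot advanced:
  [S → . + F] → [S → + . F]
Closure of the advanced items:
  [S → + . F] has the dot before F: add [F → . , b]

GOTO = { [F → . , b], [S → + . F] }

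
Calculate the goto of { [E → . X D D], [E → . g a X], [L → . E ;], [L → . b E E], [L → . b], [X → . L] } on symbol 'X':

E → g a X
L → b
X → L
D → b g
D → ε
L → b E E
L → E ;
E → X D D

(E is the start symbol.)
{ [D → . b g], [D → .], [E → X . D D] }

GOTO(I, 'X') = CLOSURE({ [A → αX.β] : [A → α.Xβ] ∈ I, X = 'X' })

Items with dot before 'X', with the dot advanced:
  [E → . X D D] → [E → X . D D]
Closure of the advanced items:
  [E → X . D D] has the dot before D: add [D → . b g], [D → .]

GOTO = { [D → . b g], [D → .], [E → X . D D] }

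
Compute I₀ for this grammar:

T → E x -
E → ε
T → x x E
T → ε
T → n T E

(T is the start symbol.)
First, augment the grammar with T' → T
I₀ = CLOSURE({ [T' → . T] }):
  [T' → . T] has the dot before T: add [T → . E x -], [T → . x x E], [T → .], [T → . n T E]
  [T → . E x -] has the dot before E: add [E → .]
No further items can be added.

I₀ = { [E → .], [T → . E x -], [T → . n T E], [T → . x x E], [T → .], [T' → . T] }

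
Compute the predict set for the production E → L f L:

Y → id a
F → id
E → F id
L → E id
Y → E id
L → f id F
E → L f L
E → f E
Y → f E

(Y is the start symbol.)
PREDICT(E → L f L) = (FIRST(RHS) \ {ε}) ∪ (FOLLOW(E) if ε ∈ FIRST(RHS), i.e. RHS ⇒* ε)
FIRST(L) = { 'f', 'id' }
FIRST(L f L) = { 'f', 'id' }
ε ∉ FIRST(L f L), so FOLLOW(E) is not added.
PREDICT(E → L f L) = { 'f', 'id' }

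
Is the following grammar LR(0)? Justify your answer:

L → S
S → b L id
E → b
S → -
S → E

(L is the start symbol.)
Augment with L' → L and build the canonical LR(0) collection (I0 = CLOSURE({[L' → . L]}), then GOTO on every symbol after a dot until no new states appear). It has 8 states:
  I0: { [E → . b], [L → . S], [L' → . L], [S → . -], [S → . E], [S → . b L id] }  — shift
  I1: { [S → - .] }  — reduce
  I2: { [S → E .] }  — reduce
  I3: { [L' → L .] }  — accept
  I4: { [L → S .] }  — reduce
  I5: { [E → . b], [E → b .], [L → . S], [S → . -], [S → . E], [S → . b L id], [S → b . L id] }  — shift, reduce
  I6: { [S → b L . id] }  — shift
  I7: { [S → b L id .] }  — reduce

Conflict in state I5:
  Shift-reduce conflict between [E → b .] and [E → . b]
So the grammar is NOT LR(0).

Answer: No. Shift-reduce conflict between [E → b .] and [E → . b]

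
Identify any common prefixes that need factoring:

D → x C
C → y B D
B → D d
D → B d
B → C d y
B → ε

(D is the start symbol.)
No, left-factoring is not needed

Left-factoring is needed when two productions for the same non-terminal
share a common prefix on the right-hand side.

Productions for D:
  D → x C
  D → B d
Productions for B:
  B → D d
  B → C d y
  B → ε

No common prefixes found.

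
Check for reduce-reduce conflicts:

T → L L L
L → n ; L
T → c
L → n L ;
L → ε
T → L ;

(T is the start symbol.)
No reduce-reduce conflicts

A reduce-reduce conflict occurs when an LR(0) state has two complete items [A → α .] and [B → β .] — both call for a reduction, and with no lookahead the parser cannot choose between them.

Augment with T' → T and build the canonical LR(0) collection (I0 = CLOSURE({[T' → . T]}), then GOTO on every symbol after a dot until no new states appear). It has 12 states:
  I0: { [L → . n ; L], [L → . n L ;], [L → .], [T → . L ;], [T → . L L L], [T → . c], [T' → . T] }  — shift, reduce
  I1: { [L → . n ; L], [L → . n L ;], [L → .], [T → L . ;], [T → L . L L] }  — shift, reduce
  I2: { [T' → T .] }  — accept
  I3: { [T → c .] }  — reduce
  I4: { [L → . n ; L], [L → . n L ;], [L → .], [L → n . ; L], [L → n . L ;] }  — shift, reduce
  I5: { [L → . n ; L], [L → . n L ;], [L → .], [L → n ; . L] }  — shift, reduce
  I6: { [L → n L . ;] }  — shift
  I7: { [L → n L ; .] }  — reduce
  I8: { [L → n ; L .] }  — reduce
  I9: { [T → L ; .] }  — reduce
  I10: { [L → . n ; L], [L → . n L ;], [L → .], [T → L L . L] }  — shift, reduce
  I11: { [T → L L L .] }  — reduce

No state contains more than one complete item.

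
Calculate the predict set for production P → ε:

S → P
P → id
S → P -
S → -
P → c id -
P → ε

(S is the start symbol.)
PREDICT(P → ε) = (FIRST(RHS) \ {ε}) ∪ (FOLLOW(P) if ε ∈ FIRST(RHS), i.e. RHS ⇒* ε)
The right-hand side is ε (FIRST(ε) = { ε }), so the predict set is FOLLOW(P) = { $, '-' }
PREDICT(P → ε) = { $, '-' }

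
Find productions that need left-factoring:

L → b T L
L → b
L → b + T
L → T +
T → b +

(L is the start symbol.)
Left-factoring is needed when two productions for the same non-terminal
share a common prefix on the right-hand side.

Productions for L:
  L → b T L
  L → b
  L → b + T
  L → T +

Found common prefix 'b' in productions for L

Answer: Yes, L has productions with common prefix 'b'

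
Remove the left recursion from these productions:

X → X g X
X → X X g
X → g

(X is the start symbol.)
X is directly left-recursive. The standard transformation for
  A → A α₁ | ... | A α_m | β₁ | ... | β_n
is
  A  → β₁ A' | ... | β_n A'
  A' → α₁ A' | ... | α_m A' | ε

X → g becomes X → g X'
X → X g X becomes X' → g X X'
X → X X g becomes X' → X g X'
Add X' → ε

Resulting grammar:
X → g X'
X' → g X X'
X' → X g X'
X' → ε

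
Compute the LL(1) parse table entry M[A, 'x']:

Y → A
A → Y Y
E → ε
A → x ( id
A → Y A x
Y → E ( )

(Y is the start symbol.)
A → Y Y, A → x ( id, A → Y A x

To find M[A, 'x'], we find productions for A where 'x' is in the predict set (PREDICT(N → α) = (FIRST(α) \ {ε}) ∪ (FOLLOW(N) if α ⇒* ε)).

Relevant sets:
  FIRST(Y) = { '(', 'x' }

A → Y Y: PREDICT = { '(', 'x' }
  'x' is in predict set, so this production goes in M[A, 'x']
A → x ( id: PREDICT = { 'x' }
  'x' is in predict set, so this production goes in M[A, 'x']
A → Y A x: PREDICT = { '(', 'x' }
  'x' is in predict set, so this production goes in M[A, 'x']

M[A, 'x'] = A → Y Y, A → x ( id, A → Y A x  (a multiply-defined cell — the grammar is not LL(1))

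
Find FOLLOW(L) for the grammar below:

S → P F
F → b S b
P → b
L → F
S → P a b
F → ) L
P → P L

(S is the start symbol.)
{ $, ')', 'a', 'b' }

In F → ) L: L is at the end, add FOLLOW(F)
In P → P L: L is at the end, add FOLLOW(P)

The FOLLOW sets referred to above (computed the same way, to a fixed point):
  FOLLOW(F) = { $, ')', 'a', 'b' }
  FOLLOW(P) = { ')', 'a', 'b' }

Taking the union: FOLLOW(L) = { $, ')', 'a', 'b' }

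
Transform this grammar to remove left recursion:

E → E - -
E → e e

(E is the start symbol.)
E is directly left-recursive. The standard transformation for
  A → A α₁ | ... | A α_m | β₁ | ... | β_n
is
  A  → β₁ A' | ... | β_n A'
  A' → α₁ A' | ... | α_m A' | ε

E → e e becomes E → e e E'
E → E - - becomes E' → - - E'
Add E' → ε

Resulting grammar:
E → e e E'
E' → - - E'
E' → ε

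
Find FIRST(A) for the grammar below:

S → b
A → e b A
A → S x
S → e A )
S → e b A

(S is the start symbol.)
FIRST sets of the other non-terminals involved (by the same procedure, iterated to a fixed point):
  FIRST(S) = { 'b', 'e' }

From A → e b A:
  - e is a terminal: add 'e' and stop
From A → S x:
  - S is a non-terminal: add FIRST(S) \ {ε} = { 'b', 'e' }
    S is not nullable, so stop

Collecting: FIRST(A) = { 'b', 'e' }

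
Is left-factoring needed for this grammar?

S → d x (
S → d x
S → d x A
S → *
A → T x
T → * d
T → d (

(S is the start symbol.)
Left-factoring is needed when two productions for the same non-terminal
share a common prefix on the right-hand side.

Productions for S:
  S → d x (
  S → d x
  S → d x A
  S → *
Productions for T:
  T → * d
  T → d (

Found common prefix 'd x' in productions for S

Answer: Yes, S has productions with common prefix 'd x'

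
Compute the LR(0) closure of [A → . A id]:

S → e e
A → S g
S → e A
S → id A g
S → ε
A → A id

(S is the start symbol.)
{ [A → . A id], [A → . S g], [S → . e A], [S → . e e], [S → . id A g], [S → .] }

To compute CLOSURE, for each item [A → α.Bβ] where B is a non-terminal, add [B → .γ] for all productions B → γ; repeat for the newly added items until nothing changes.

Start with: [A → . A id]
  [A → . A id] has the dot before A: add [A → . S g]
  [A → . S g] has the dot before S: add [S → . e e], [S → . e A], [S → . id A g], [S → .]
No further items can be added.

CLOSURE = { [A → . A id], [A → . S g], [S → . e A], [S → . e e], [S → . id A g], [S → .] }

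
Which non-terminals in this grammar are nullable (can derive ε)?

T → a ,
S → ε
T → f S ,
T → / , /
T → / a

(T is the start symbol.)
{ 'S' }

ε-productions: S → ε
So S is immediately nullable.
No further non-terminal can be added: every production for the remaining non-terminals contains a terminal or a non-nullable non-terminal.
Nullable = { 'S' }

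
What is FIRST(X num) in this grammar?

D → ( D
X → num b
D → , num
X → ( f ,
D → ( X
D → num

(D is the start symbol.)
FIRST sets of the non-terminals involved (from the grammar, by fixed-point iteration):
  FIRST(X) = { '(', 'num' }

To compute FIRST(X num), process the symbols left to right:
Symbol X is a non-terminal. Add FIRST(X) \ {ε} = { '(', 'num' }
X is not nullable (ε ∉ FIRST(X)), so stop here.
FIRST(X num) = { '(', 'num' }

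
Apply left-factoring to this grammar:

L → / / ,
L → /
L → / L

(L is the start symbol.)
L → / L'
L' → / ,
L' → ε
L' → L

Left-factoring transforms A → αβ₁ | αβ₂ into A → αA' and A' → β₁ | β₂
(α is the longest common prefix among the alternatives). Repeat until
no nonterminal has two alternatives with a common prefix.

Round 1: L has alternatives sharing prefix '/'. Introduce L': L → / L'
  Add: L' → / ,
  Add: L' → ε
  Add: L' → L

No remaining common prefixes — done.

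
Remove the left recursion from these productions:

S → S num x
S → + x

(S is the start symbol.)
S is directly left-recursive. The standard transformation for
  A → A α₁ | ... | A α_m | β₁ | ... | β_n
is
  A  → β₁ A' | ... | β_n A'
  A' → α₁ A' | ... | α_m A' | ε

S → + x becomes S → + x S'
S → S num x becomes S' → num x S'
Add S' → ε

Resulting grammar:
S → + x S'
S' → num x S'
S' → ε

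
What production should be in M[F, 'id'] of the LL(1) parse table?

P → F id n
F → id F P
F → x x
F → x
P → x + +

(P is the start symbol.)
F → id F P

To find M[F, 'id'], we find productions for F where 'id' is in the predict set (PREDICT(N → α) = (FIRST(α) \ {ε}) ∪ (FOLLOW(N) if α ⇒* ε)).

F → id F P: PREDICT = { 'id' }
  'id' is in predict set, so this production goes in M[F, 'id']
F → x x: PREDICT = { 'x' }
F → x: PREDICT = { 'x' }

M[F, 'id'] = F → id F P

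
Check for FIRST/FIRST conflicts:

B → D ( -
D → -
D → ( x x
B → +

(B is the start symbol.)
No FIRST/FIRST conflicts.

A FIRST/FIRST conflict occurs when two productions N → α and N → β for the same non-terminal have FIRST(α) ∩ FIRST(β) ≠ ∅ (with ε ∈ FIRST of a nullable right-hand side, so two nullable alternatives also conflict).

FIRST sets of the non-terminals at (or reachable through a nullable prefix from) the front of some alternative:
  FIRST(D) = { '(', '-' }

Productions for B:
  B → D ( -: FIRST = { '(', '-' }
  B → +: FIRST = { '+' }
Productions for D:
  D → -: FIRST = { '-' }
  D → ( x x: FIRST = { '(' }

All alternatives of each non-terminal have pairwise disjoint FIRST sets.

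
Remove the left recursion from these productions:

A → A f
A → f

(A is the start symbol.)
A → f A'
A' → f A'
A' → ε

A is directly left-recursive. The standard transformation for
  A → A α₁ | ... | A α_m | β₁ | ... | β_n
is
  A  → β₁ A' | ... | β_n A'
  A' → α₁ A' | ... | α_m A' | ε

A → f becomes A → f A'
A → A f becomes A' → f A'
Add A' → ε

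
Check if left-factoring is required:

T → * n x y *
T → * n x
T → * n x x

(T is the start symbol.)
Left-factoring is needed when two productions for the same non-terminal
share a common prefix on the right-hand side.

Productions for T:
  T → * n x y *
  T → * n x
  T → * n x x

Found common prefix '* n x' in productions for T

Answer: Yes, T has productions with common prefix '* n x'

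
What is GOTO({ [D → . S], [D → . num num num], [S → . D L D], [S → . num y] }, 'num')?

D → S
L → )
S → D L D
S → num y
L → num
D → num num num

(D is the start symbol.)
{ [D → num . num num], [S → num . y] }

GOTO(I, 'num') = CLOSURE({ [A → αX.β] : [A → α.Xβ] ∈ I, X = 'num' })

Items with dot before 'num', with the dot advanced:
  [D → . num num num] → [D → num . num num]
  [S → . num y] → [S → num . y]
Closure adds nothing (no advanced item has the dot before a non-terminal).

GOTO = { [D → num . num num], [S → num . y] }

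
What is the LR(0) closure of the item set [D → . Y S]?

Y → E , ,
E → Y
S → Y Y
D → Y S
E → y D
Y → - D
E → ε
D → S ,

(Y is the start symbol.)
To compute CLOSURE, for each item [A → α.Bβ] where B is a non-terminal, add [B → .γ] for all productions B → γ; repeat for the newly added items until nothing changes.

Start with: [D → . Y S]
  [D → . Y S] has the dot before Y: add [Y → . E , ,], [Y → . - D]
  [Y → . E , ,] has the dot before E: add [E → . Y], [E → . y D], [E → .]
No further items can be added.

CLOSURE = { [D → . Y S], [E → . Y], [E → . y D], [E → .], [Y → . - D], [Y → . E , ,] }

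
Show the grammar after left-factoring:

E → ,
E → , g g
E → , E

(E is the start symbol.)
Left-factoring transforms A → αβ₁ | αβ₂ into A → αA' and A' → β₁ | β₂
(α is the longest common prefix among the alternatives). Repeat until
no nonterminal has two alternatives with a common prefix.

Round 1: E has alternatives sharing prefix ','. Introduce E': E → , E'
  Add: E' → ε
  Add: E' → g g
  Add: E' → E

No remaining common prefixes — done.

Resulting grammar:
E → , E'
E' → ε
E' → g g
E' → E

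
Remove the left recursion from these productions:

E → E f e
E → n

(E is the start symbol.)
E is directly left-recursive. The standard transformation for
  A → A α₁ | ... | A α_m | β₁ | ... | β_n
is
  A  → β₁ A' | ... | β_n A'
  A' → α₁ A' | ... | α_m A' | ε

E → n becomes E → n E'
E → E f e becomes E' → f e E'
Add E' → ε

Resulting grammar:
E → n E'
E' → f e E'
E' → ε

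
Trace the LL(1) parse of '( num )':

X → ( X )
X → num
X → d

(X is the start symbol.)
Stack is shown with the top on the left.

Stack    Input      Action
--------------------------
X $      ( num ) $  output X → ( X )
( X ) $  ( num ) $  match '('
X ) $    num ) $    output X → num
num ) $  num ) $    match 'num'
) $      ) $        match ')'
$        $          accept

The string is accepted.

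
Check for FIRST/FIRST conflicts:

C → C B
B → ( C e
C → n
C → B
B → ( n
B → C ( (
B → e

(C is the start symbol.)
A FIRST/FIRST conflict occurs when two productions N → α and N → β for the same non-terminal have FIRST(α) ∩ FIRST(β) ≠ ∅ (with ε ∈ FIRST of a nullable right-hand side, so two nullable alternatives also conflict).

FIRST sets of the non-terminals at (or reachable through a nullable prefix from) the front of some alternative:
  FIRST(C) = { '(', 'e', 'n' }
  FIRST(B) = { '(', 'e', 'n' }

Productions for C:
  C → C B: FIRST = { '(', 'e', 'n' }
  C → n: FIRST = { 'n' }
  C → B: FIRST = { '(', 'e', 'n' }
Productions for B:
  B → ( C e: FIRST = { '(' }
  B → ( n: FIRST = { '(' }
  B → C ( (: FIRST = { '(', 'e', 'n' }
  B → e: FIRST = { 'e' }

Conflict for C: C → C B and C → n
  Overlap: { 'n' }
Conflict for C: C → C B and C → B
  Overlap: { '(', 'e', 'n' }
Conflict for C: C → n and C → B
  Overlap: { 'n' }
Conflict for B: B → ( C e and B → ( n
  Overlap: { '(' }
Conflict for B: B → ( C e and B → C ( (
  Overlap: { '(' }
Conflict for B: B → ( n and B → C ( (
  Overlap: { '(' }
Conflict for B: B → C ( ( and B → e
  Overlap: { 'e' }

Answer: Yes. C → C B / C → n on { 'n' }; C → C B / C → B on { '(', 'e', 'n' }; C → n / C → B on { 'n' }; B → '(' C e / B → '(' n on { '(' }; B → '(' C e / B → C '(' '(' on { '(' }; B → '(' n / B → C '(' '(' on { '(' }; B → C '(' '(' / B → e on { 'e' }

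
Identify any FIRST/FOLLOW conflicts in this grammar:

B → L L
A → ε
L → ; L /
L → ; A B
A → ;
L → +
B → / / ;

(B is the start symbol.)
Yes. A → ';' with FOLLOW(A) on { ';' }

A FIRST/FOLLOW conflict occurs when a non-terminal N has a nullable alternative N → β (β ⇒* ε) and another alternative N → α with FIRST(α) ∩ FOLLOW(N) ≠ ∅: on such a lookahead the parser cannot decide between expanding α and letting N vanish via β.

Nullable non-terminals: A.

A: nullable alternative(s) A → ε; FOLLOW(A) = { '+', '/', ';' }
  A → ε: FIRST \ {ε} = { } — this is the only nullable alternative, skip
  A → ;: FIRST \ {ε} = { ';' } — overlaps FOLLOW(A) on { ';' }: CONFLICT

B, L have no nullable alternative, so no FIRST/FOLLOW check is needed there.

So the grammar has 1 FIRST/FOLLOW conflict (marked CONFLICT above).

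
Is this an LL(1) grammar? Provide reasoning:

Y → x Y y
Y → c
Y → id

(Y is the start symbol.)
Yes, the grammar is LL(1).

For Y:
  PREDICT(Y → x Y y) = { 'x' }
  PREDICT(Y → c) = { 'c' }
  PREDICT(Y → id) = { 'id' }

All predict sets are disjoint. The grammar IS LL(1).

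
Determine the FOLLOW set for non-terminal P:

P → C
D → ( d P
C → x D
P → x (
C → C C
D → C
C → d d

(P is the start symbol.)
{ $, 'd', 'x' }

To compute FOLLOW(P), find every occurrence of P on a right-hand side N → α P β: add FIRST(β) \ {ε}, and if β is empty or nullable also add FOLLOW(N). Iterate to a fixed point.

P is the start symbol, so $ ∈ FOLLOW(P).
In D → ( d P: P is at the end, add FOLLOW(D)

The FOLLOW sets referred to above (computed the same way, to a fixed point):
  FOLLOW(D) = { $, 'd', 'x' }

Taking the union: FOLLOW(P) = { $, 'd', 'x' }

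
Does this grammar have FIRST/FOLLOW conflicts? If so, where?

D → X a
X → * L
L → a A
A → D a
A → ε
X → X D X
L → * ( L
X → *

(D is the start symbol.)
A FIRST/FOLLOW conflict occurs when a non-terminal N has a nullable alternative N → β (β ⇒* ε) and another alternative N → α with FIRST(α) ∩ FOLLOW(N) ≠ ∅: on such a lookahead the parser cannot decide between expanding α and letting N vanish via β.

Nullable non-terminals: A.
FIRST sets used below: FIRST(D) = { '*' }

A: nullable alternative(s) A → ε; FOLLOW(A) = { '*', 'a' }
  A → D a: FIRST \ {ε} = { '*' } — overlaps FOLLOW(A) on { '*' }: CONFLICT
  A → ε: FIRST \ {ε} = { } — this is the only nullable alternative, skip

D, L, X have no nullable alternative, so no FIRST/FOLLOW check is needed there.

So the grammar has 1 FIRST/FOLLOW conflict (marked CONFLICT above).

Answer: Yes. A → D a with FOLLOW(A) on { '*' }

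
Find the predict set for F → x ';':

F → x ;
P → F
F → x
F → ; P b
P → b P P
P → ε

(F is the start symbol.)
PREDICT(F → x ';') = (FIRST(RHS) \ {ε}) ∪ (FOLLOW(F) if ε ∈ FIRST(RHS), i.e. RHS ⇒* ε)
FIRST(x ';') = { 'x' }
ε ∉ FIRST(x ';'), so FOLLOW(F) is not added.
PREDICT(F → x ';') = { 'x' }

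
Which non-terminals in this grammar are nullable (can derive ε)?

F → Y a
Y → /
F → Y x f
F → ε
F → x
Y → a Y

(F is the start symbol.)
{ 'F' }

A non-terminal is nullable if it can derive ε (the empty string): either it has an ε-production, or it has a production whose right-hand side consists entirely of nullable non-terminals.

ε-productions: F → ε
So F is immediately nullable.
No further non-terminal can be added: every production for the remaining non-terminals contains a terminal or a non-nullable non-terminal.
Nullable = { 'F' }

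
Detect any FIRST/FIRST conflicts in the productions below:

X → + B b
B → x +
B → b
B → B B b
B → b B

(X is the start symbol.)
Yes. B → x '+' / B → B B b on { 'x' }; B → b / B → B B b on { 'b' }; B → b / B → b B on { 'b' }; B → B B b / B → b B on { 'b' }

A FIRST/FIRST conflict occurs when two productions N → α and N → β for the same non-terminal have FIRST(α) ∩ FIRST(β) ≠ ∅ (with ε ∈ FIRST of a nullable right-hand side, so two nullable alternatives also conflict).

FIRST sets of the non-terminals at (or reachable through a nullable prefix from) the front of some alternative:
  FIRST(B) = { 'b', 'x' }

Productions for B:
  B → x +: FIRST = { 'x' }
  B → b: FIRST = { 'b' }
  B → B B b: FIRST = { 'b', 'x' }
  B → b B: FIRST = { 'b' }
X has only one production, so no FIRST/FIRST conflict is possible there.

Conflict for B: B → x + and B → B B b
  Overlap: { 'x' }
Conflict for B: B → b and B → B B b
  Overlap: { 'b' }
Conflict for B: B → b and B → b B
  Overlap: { 'b' }
Conflict for B: B → B B b and B → b B
  Overlap: { 'b' }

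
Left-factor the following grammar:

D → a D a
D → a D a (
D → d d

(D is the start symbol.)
Left-factoring transforms A → αβ₁ | αβ₂ into A → αA' and A' → β₁ | β₂
(α is the longest common prefix among the alternatives). Repeat until
no nonterminal has two alternatives with a common prefix.

Round 1: D has alternatives sharing prefix 'a D a'. Introduce D': D → a D a D'
  Add: D' → ε
  Add: D' → (

No remaining common prefixes — done.

Resulting grammar:
D → a D a D'
D' → ε
D' → (
D → d d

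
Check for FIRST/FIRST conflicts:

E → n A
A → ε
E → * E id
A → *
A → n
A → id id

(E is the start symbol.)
A FIRST/FIRST conflict occurs when two productions N → α and N → β for the same non-terminal have FIRST(α) ∩ FIRST(β) ≠ ∅ (with ε ∈ FIRST of a nullable right-hand side, so two nullable alternatives also conflict).

Productions for E:
  E → n A: FIRST = { 'n' }
  E → * E id: FIRST = { '*' }
Productions for A:
  A → ε: FIRST = { ε }
  A → *: FIRST = { '*' }
  A → n: FIRST = { 'n' }
  A → id id: FIRST = { 'id' }

All alternatives of each non-terminal have pairwise disjoint FIRST sets.

Answer: No FIRST/FIRST conflicts.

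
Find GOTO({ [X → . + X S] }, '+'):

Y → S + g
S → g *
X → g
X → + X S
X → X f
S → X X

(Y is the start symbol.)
{ [X → + . X S], [X → . + X S], [X → . X f], [X → . g] }

GOTO(I, '+') = CLOSURE({ [A → αX.β] : [A → α.Xβ] ∈ I, X = '+' })

Items with dot before '+', with the dot advanced:
  [X → . + X S] → [X → + . X S]
Closure of the advanced items:
  [X → + . X S] has the dot before X: add [X → . g], [X → . + X S], [X → . X f]

GOTO = { [X → + . X S], [X → . + X S], [X → . X f], [X → . g] }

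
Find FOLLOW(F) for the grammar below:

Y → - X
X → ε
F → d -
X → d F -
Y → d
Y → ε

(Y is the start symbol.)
To compute FOLLOW(F), find every occurrence of F on a right-hand side N → α F β: add FIRST(β) \ {ε}, and if β is empty or nullable also add FOLLOW(N). Iterate to a fixed point.

In X → d F -: F is followed by '-', add FIRST('-') \ {ε} = { '-' }

Taking the union: FOLLOW(F) = { '-' }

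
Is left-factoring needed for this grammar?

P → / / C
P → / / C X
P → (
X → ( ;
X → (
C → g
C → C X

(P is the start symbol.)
Left-factoring is needed when two productions for the same non-terminal
share a common prefix on the right-hand side.

Productions for P:
  P → / / C
  P → / / C X
  P → (
Productions for X:
  X → ( ;
  X → (
Productions for C:
  C → g
  C → C X

Found common prefix '/ / C' in productions for P
Found common prefix '(' in productions for X

Answer: Yes, P has productions with common prefix '/ / C'; X has productions with common prefix '('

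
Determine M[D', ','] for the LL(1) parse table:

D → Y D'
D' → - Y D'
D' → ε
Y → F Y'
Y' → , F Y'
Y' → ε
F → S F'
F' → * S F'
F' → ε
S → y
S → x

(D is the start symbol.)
Empty (error entry)

To find M[D', ','], we find productions for D' where ',' is in the predict set (PREDICT(N → α) = (FIRST(α) \ {ε}) ∪ (FOLLOW(N) if α ⇒* ε)).

Relevant sets:
  FOLLOW(D') = { $ }

D' → - Y D': PREDICT = { '-' }
D' → ε: PREDICT = { $ }

M[D', ','] is empty (no production applies)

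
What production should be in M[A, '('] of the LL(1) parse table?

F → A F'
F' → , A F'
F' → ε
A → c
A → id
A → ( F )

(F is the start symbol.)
To find M[A, '('], we find productions for A where '(' is in the predict set (PREDICT(N → α) = (FIRST(α) \ {ε}) ∪ (FOLLOW(N) if α ⇒* ε)).

A → c: PREDICT = { 'c' }
A → id: PREDICT = { 'id' }
A → ( F ): PREDICT = { '(' }
  '(' is in predict set, so this production goes in M[A, '(']

M[A, '('] = A → ( F )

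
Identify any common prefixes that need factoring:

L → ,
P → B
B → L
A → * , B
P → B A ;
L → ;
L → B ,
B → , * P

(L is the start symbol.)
Yes, P has productions with common prefix 'B'

Left-factoring is needed when two productions for the same non-terminal
share a common prefix on the right-hand side.

Productions for L:
  L → ,
  L → ;
  L → B ,
Productions for P:
  P → B
  P → B A ;
Productions for B:
  B → L
  B → , * P

Found common prefix 'B' in productions for P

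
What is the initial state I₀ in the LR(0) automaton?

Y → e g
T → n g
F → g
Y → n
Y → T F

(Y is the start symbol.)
First, augment the grammar with Y' → Y
I₀ = CLOSURE({ [Y' → . Y] }):
  [Y' → . Y] has the dot before Y: add [Y → . e g], [Y → . n], [Y → . T F]
  [Y → . T F] has the dot before T: add [T → . n g]
No further items can be added.

I₀ = { [T → . n g], [Y → . T F], [Y → . e g], [Y → . n], [Y' → . Y] }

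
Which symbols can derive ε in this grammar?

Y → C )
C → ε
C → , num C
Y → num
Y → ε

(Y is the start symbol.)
ε-productions: C → ε, Y → ε
So C, Y are immediately nullable.
Every non-terminal is now nullable.
Nullable = { 'C', 'Y' }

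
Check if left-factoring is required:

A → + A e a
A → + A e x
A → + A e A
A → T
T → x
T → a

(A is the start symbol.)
Yes, A has productions with common prefix '+ A e'

Left-factoring is needed when two productions for the same non-terminal
share a common prefix on the right-hand side.

Productions for A:
  A → + A e a
  A → + A e x
  A → + A e A
  A → T
Productions for T:
  T → x
  T → a

Found common prefix '+ A e' in productions for A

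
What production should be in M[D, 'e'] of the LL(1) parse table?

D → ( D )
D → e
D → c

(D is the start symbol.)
To find M[D, 'e'], we find productions for D where 'e' is in the predict set (PREDICT(N → α) = (FIRST(α) \ {ε}) ∪ (FOLLOW(N) if α ⇒* ε)).

D → ( D ): PREDICT = { '(' }
D → e: PREDICT = { 'e' }
  'e' is in predict set, so this production goes in M[D, 'e']
D → c: PREDICT = { 'c' }

M[D, 'e'] = D → e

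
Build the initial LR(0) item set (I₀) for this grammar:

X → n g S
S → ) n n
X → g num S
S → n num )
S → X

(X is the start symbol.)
{ [X → . g num S], [X → . n g S], [X' → . X] }

First, augment the grammar with X' → X
I₀ = CLOSURE({ [X' → . X] }):
  [X' → . X] has the dot before X: add [X → . n g S], [X → . g num S]
No further items can be added.

I₀ = { [X → . g num S], [X → . n g S], [X' → . X] }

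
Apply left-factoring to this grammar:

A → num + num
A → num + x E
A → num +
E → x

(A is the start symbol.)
A → num + A'
A' → num
A' → x E
A' → ε
E → x

Left-factoring transforms A → αβ₁ | αβ₂ into A → αA' and A' → β₁ | β₂
(α is the longest common prefix among the alternatives). Repeat until
no nonterminal has two alternatives with a common prefix.

Round 1: A has alternatives sharing prefix 'num +'. Introduce A': A → num + A'
  Add: A' → num
  Add: A' → x E
  Add: A' → ε

No remaining common prefixes — done.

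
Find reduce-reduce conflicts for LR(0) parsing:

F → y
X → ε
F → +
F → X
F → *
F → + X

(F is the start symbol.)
A reduce-reduce conflict occurs when an LR(0) state has two complete items [A → α .] and [B → β .] — both call for a reduction, and with no lookahead the parser cannot choose between them.

Augment with F' → F and build the canonical LR(0) collection (I0 = CLOSURE({[F' → . F]}), then GOTO on every symbol after a dot until no new states appear). It has 7 states:
  I0: { [F → . *], [F → . + X], [F → . +], [F → . X], [F → . y], [F' → . F], [X → .] }  — shift, reduce
  I1: { [F → * .] }  — reduce
  I2: { [F → + . X], [F → + .], [X → .] }  — 2 reduces
  I3: { [F' → F .] }  — accept
  I4: { [F → X .] }  — reduce
  I5: { [F → y .] }  — reduce
  I6: { [F → + X .] }  — reduce

I2 contains complete items [F → + .], [X → .] — reduce-reduce conflict.

Answer: Yes — I2: [F → + .] vs [X → .]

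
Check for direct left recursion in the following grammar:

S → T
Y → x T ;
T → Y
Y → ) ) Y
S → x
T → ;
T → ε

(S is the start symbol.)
Direct left recursion occurs when N → N α for some non-terminal N (the right-hand side begins with the left-hand side itself).

S → T: starts with T
Y → x T ;: starts with x
T → Y: starts with Y
Y → ) ) Y: starts with ')'
S → x: starts with x
T → ;: starts with ';'
T → ε: starts with ε

No direct left recursion found.

Answer: No direct left recursion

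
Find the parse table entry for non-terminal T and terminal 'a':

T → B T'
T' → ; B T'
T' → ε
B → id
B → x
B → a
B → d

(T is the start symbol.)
T → B T'

To find M[T, 'a'], we find productions for T where 'a' is in the predict set (PREDICT(N → α) = (FIRST(α) \ {ε}) ∪ (FOLLOW(N) if α ⇒* ε)).

Relevant sets:
  FIRST(B) = { 'a', 'd', 'id', 'x' }

T → B T': PREDICT = { 'a', 'd', 'id', 'x' }
  'a' is in predict set, so this production goes in M[T, 'a']

M[T, 'a'] = T → B T'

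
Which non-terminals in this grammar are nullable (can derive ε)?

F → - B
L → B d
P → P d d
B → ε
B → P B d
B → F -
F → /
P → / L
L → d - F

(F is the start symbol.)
{ 'B' }

ε-productions: B → ε
So B is immediately nullable.
No further non-terminal can be added: every production for the remaining non-terminals contains a terminal or a non-nullable non-terminal.
Nullable = { 'B' }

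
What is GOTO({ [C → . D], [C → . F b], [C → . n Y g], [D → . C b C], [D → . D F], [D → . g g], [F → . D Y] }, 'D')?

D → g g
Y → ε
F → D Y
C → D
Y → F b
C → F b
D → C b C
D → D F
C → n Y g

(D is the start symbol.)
{ [C → . D], [C → . F b], [C → . n Y g], [C → D .], [D → . C b C], [D → . D F], [D → . g g], [D → D . F], [F → . D Y], [F → D . Y], [Y → . F b], [Y → .] }

GOTO(I, 'D') = CLOSURE({ [A → αX.β] : [A → α.Xβ] ∈ I, X = 'D' })

Items with dot before 'D', with the dot advanced:
  [C → . D] → [C → D .]
  [D → . D F] → [D → D . F]
  [F → . D Y] → [F → D . Y]
Closure of the advanced items:
  [D → D . F] has the dot before F: add [F → . D Y]
  [F → D . Y] has the dot before Y: add [Y → .], [Y → . F b]
  [F → . D Y] has the dot before D: add [D → . g g], [D → . C b C], [D → . D F]
  [D → . C b C] has the dot before C: add [C → . D], [C → . F b], [C → . n Y g]

GOTO = { [C → . D], [C → . F b], [C → . n Y g], [C → D .], [D → . C b C], [D → . D F], [D → . g g], [D → D . F], [F → . D Y], [F → D . Y], [Y → . F b], [Y → .] }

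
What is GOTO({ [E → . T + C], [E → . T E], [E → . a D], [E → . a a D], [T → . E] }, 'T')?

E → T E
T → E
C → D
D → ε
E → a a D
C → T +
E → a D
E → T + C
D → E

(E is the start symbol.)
{ [E → . T + C], [E → . T E], [E → . a D], [E → . a a D], [E → T . + C], [E → T . E], [T → . E] }

GOTO(I, 'T') = CLOSURE({ [A → αX.β] : [A → α.Xβ] ∈ I, X = 'T' })

Items with dot before 'T', with the dot advanced:
  [E → . T + C] → [E → T . + C]
  [E → . T E] → [E → T . E]
Closure of the advanced items:
  [E → T . E] has the dot before E: add [E → . T E], [E → . a a D], [E → . a D], [E → . T + C]
  [E → . T E] has the dot before T: add [T → . E]

GOTO = { [E → . T + C], [E → . T E], [E → . a D], [E → . a a D], [E → T . + C], [E → T . E], [T → . E] }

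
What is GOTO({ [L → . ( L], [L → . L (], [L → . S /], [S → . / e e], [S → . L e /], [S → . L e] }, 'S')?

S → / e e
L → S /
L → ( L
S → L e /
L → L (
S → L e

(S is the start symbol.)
GOTO(I, 'S') = CLOSURE({ [A → αX.β] : [A → α.Xβ] ∈ I, X = 'S' })

Items with dot before 'S', with the dot advanced:
  [L → . S /] → [L → S . /]
Closure adds nothing (no advanced item has the dot before a non-terminal).

GOTO = { [L → S . /] }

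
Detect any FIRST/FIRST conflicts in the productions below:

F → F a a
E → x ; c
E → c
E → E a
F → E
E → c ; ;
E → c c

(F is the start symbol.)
Yes. F → F a a / F → E on { 'c', 'x' }; E → x ';' c / E → E a on { 'x' }; E → c / E → E a on { 'c' }; E → c / E → c ';' ';' on { 'c' }; E → c / E → c c on { 'c' }; E → E a / E → c ';' ';' on { 'c' }; E → E a / E → c c on { 'c' }; E → c ';' ';' / E → c c on { 'c' }

A FIRST/FIRST conflict occurs when two productions N → α and N → β for the same non-terminal have FIRST(α) ∩ FIRST(β) ≠ ∅ (with ε ∈ FIRST of a nullable right-hand side, so two nullable alternatives also conflict).

FIRST sets of the non-terminals at (or reachable through a nullable prefix from) the front of some alternative:
  FIRST(F) = { 'c', 'x' }
  FIRST(E) = { 'c', 'x' }

Productions for F:
  F → F a a: FIRST = { 'c', 'x' }
  F → E: FIRST = { 'c', 'x' }
Productions for E:
  E → x ; c: FIRST = { 'x' }
  E → c: FIRST = { 'c' }
  E → E a: FIRST = { 'c', 'x' }
  E → c ; ;: FIRST = { 'c' }
  E → c c: FIRST = { 'c' }

Conflict for F: F → F a a and F → E
  Overlap: { 'c', 'x' }
Conflict for E: E → x ; c and E → E a
  Overlap: { 'x' }
Conflict for E: E → c and E → E a
  Overlap: { 'c' }
Conflict for E: E → c and E → c ; ;
  Overlap: { 'c' }
Conflict for E: E → c and E → c c
  Overlap: { 'c' }
Conflict for E: E → E a and E → c ; ;
  Overlap: { 'c' }
Conflict for E: E → E a and E → c c
  Overlap: { 'c' }
Conflict for E: E → c ; ; and E → c c
  Overlap: { 'c' }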